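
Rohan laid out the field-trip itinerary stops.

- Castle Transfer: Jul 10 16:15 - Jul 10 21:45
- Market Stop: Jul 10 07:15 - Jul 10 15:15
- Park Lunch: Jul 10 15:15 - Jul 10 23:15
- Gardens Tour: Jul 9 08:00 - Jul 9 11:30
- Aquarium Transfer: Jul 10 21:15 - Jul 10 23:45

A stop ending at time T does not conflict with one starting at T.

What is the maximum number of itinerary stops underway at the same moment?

Walk through starts and ends in time order (an end at T is processed before a start at T):
Jul 9 08:00 start Gardens Tour → 1
Jul 9 11:30 end Gardens Tour → 0
Jul 10 07:15 start Market Stop → 1
Jul 10 15:15 end Market Stop → 0
Jul 10 15:15 start Park Lunch → 1
Jul 10 16:15 start Castle Transfer → 2
Jul 10 21:15 start Aquarium Transfer → 3
Jul 10 21:45 end Castle Transfer → 2
Jul 10 23:15 end Park Lunch → 1
Jul 10 23:45 end Aquarium Transfer → 0
Peak is 3, at Jul 10 21:15 (Aquarium Transfer, Castle Transfer, Park Lunch).

3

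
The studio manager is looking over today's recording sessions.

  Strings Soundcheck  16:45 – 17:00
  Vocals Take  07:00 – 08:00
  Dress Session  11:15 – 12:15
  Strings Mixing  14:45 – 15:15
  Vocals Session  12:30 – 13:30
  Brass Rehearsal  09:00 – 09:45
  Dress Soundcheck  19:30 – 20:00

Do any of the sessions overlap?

Sorted by start: Vocals Take, Brass Rehearsal, Dress Session, Vocals Session, Strings Mixing, Strings Soundcheck, Dress Soundcheck.
Brass Rehearsal starts after Vocals Take ends; Vocals Take is clear from here.
Dress Session starts after Brass Rehearsal ends; Brass Rehearsal is clear from here.
Vocals Session starts after Dress Session ends; Dress Session is clear from here.
Strings Mixing starts after Vocals Session ends; Vocals Session is clear from here.
Strings Soundcheck starts after Strings Mixing ends; Strings Mixing is clear from here.
Dress Soundcheck starts after Strings Soundcheck ends.
Every pair is clear; the schedule has no overlaps.

No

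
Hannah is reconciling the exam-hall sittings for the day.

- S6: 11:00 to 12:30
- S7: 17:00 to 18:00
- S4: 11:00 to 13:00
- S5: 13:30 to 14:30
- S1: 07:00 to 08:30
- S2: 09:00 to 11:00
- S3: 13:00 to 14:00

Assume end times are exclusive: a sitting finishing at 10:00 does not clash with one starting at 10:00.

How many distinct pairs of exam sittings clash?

2

Two intervals overlap when each starts before the other ends.
Sorted by start: S1, S2, S4, S6, S3, S5, S7.
S2 starts after S1 ends, so nothing later overlaps S1 either.
S4 starts exactly when S2 ends (back-to-back, no overlap), so nothing later overlaps S2 either.
S6 starts before S4 ends → S4 and S6 overlap.
S3 starts exactly when S4 ends (back-to-back, no overlap), so nothing later overlaps S4 either.
S3 starts after S6 ends, so nothing later overlaps S6 either.
S5 starts before S3 ends → S3 and S5 overlap.
S7 starts after S3 ends.
S7 starts after S5 ends.
Overlapping pairs: S3 & S5, S4 & S6 — 2 in total.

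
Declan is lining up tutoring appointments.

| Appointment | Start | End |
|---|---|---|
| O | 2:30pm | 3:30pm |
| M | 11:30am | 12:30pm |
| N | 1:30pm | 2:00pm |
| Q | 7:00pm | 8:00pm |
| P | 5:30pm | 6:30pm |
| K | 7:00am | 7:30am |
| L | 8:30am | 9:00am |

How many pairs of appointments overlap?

0

Sorted by start: K, L, M, N, O, P, Q.
L starts after K ends — done with K.
M starts after L ends — done with L.
N starts after M ends — done with M.
O starts after N ends — done with N.
P starts after O ends — done with O.
Q starts after P ends.
No pair overlaps.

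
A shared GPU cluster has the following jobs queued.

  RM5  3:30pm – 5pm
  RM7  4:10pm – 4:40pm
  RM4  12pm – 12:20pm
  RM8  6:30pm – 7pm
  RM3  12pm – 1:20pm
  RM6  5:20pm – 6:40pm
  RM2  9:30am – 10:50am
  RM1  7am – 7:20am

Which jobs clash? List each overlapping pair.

RM3 & RM4, RM5 & RM7, RM6 & RM8

Sorted by start: RM1, RM2, RM3, RM4, RM5, RM7, RM6, RM8.
RM2 starts after RM1 ends, so RM1 has no further overlaps.
RM3 starts after RM2 ends, so RM2 has no further overlaps.
RM4 starts before RM3 ends → RM3 and RM4 overlap.
RM5 starts after RM3 ends, so RM3 has no further overlaps.
RM5 starts after RM4 ends, so RM4 has no further overlaps.
RM7 starts before RM5 ends → RM5 and RM7 overlap.
RM6 starts after RM5 ends, so RM5 has no further overlaps.
RM6 starts after RM7 ends, so RM7 has no further overlaps.
RM8 starts before RM6 ends → RM6 and RM8 overlap.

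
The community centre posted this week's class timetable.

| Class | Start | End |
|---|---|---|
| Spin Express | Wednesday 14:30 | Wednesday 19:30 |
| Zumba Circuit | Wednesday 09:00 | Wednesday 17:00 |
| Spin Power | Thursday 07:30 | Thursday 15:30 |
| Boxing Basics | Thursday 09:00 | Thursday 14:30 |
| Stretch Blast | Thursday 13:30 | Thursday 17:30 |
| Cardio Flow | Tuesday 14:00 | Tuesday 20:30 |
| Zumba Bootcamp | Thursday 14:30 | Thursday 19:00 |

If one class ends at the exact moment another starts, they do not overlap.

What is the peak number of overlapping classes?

Walk through starts and ends in time order (an end at T is processed before a start at T):
Tuesday 14:00 start Cardio Flow → 1
Tuesday 20:30 end Cardio Flow → 0
Wednesday 09:00 start Zumba Circuit → 1
Wednesday 14:30 start Spin Express → 2
Wednesday 17:00 end Zumba Circuit → 1
Wednesday 19:30 end Spin Express → 0
Thursday 07:30 start Spin Power → 1
Thursday 09:00 start Boxing Basics → 2
Thursday 13:30 start Stretch Blast → 3
Thursday 14:30 end Boxing Basics → 2
Thursday 14:30 start Zumba Bootcamp → 3
Thursday 15:30 end Spin Power → 2
Thursday 17:30 end Stretch Blast → 1
Thursday 19:00 end Zumba Bootcamp → 0
Peak is 3, at Thursday 13:30 (Boxing Basics, Spin Power, Stretch Blast).

3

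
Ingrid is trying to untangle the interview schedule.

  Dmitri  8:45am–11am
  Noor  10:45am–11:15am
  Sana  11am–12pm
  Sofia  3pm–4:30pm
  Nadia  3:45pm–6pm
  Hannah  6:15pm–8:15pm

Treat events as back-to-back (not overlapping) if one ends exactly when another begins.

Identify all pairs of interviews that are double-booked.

Dmitri & Noor, Nadia & Sofia, Noor & Sana

Sorted by start: Dmitri, Noor, Sana, Sofia, Nadia, Hannah.
Noor starts before Dmitri ends → Dmitri and Noor overlap.
Sana starts exactly when Dmitri ends (back-to-back, no overlap), so Dmitri has no further overlaps.
Sana starts before Noor ends → Noor and Sana overlap.
Sofia starts after Noor ends, so Noor has no further overlaps.
Sofia starts after Sana ends, so Sana has no further overlaps.
Nadia starts before Sofia ends → Sofia and Nadia overlap.
Hannah starts after Sofia ends.
Hannah starts after Nadia ends.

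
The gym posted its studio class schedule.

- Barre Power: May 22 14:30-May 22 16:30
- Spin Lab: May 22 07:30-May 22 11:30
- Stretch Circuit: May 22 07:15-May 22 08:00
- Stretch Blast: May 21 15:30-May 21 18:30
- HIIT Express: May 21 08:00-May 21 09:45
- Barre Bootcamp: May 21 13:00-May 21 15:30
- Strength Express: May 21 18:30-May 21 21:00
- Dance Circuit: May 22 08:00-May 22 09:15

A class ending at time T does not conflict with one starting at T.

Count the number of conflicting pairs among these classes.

Check each pair: they overlap iff neither finishes before the other starts.
Sorted by start: HIIT Express, Barre Bootcamp, Stretch Blast, Strength Express, Stretch Circuit, Spin Lab, Dance Circuit, Barre Power.
Barre Bootcamp starts after HIIT Express ends — done with HIIT Express.
Stretch Blast starts exactly when Barre Bootcamp ends (back-to-back, no overlap) — done with Barre Bootcamp.
Strength Express starts exactly when Stretch Blast ends (back-to-back, no overlap) — done with Stretch Blast.
Stretch Circuit starts after Strength Express ends — done with Strength Express.
Spin Lab starts before Stretch Circuit ends → Stretch Circuit and Spin Lab overlap.
Dance Circuit starts exactly when Stretch Circuit ends (back-to-back, no overlap) — done with Stretch Circuit.
Dance Circuit starts before Spin Lab ends → Spin Lab and Dance Circuit overlap.
Barre Power starts after Spin Lab ends.
Barre Power starts after Dance Circuit ends.
Overlapping pairs: Dance Circuit & Spin Lab, Spin Lab & Stretch Circuit — 2 in total.

2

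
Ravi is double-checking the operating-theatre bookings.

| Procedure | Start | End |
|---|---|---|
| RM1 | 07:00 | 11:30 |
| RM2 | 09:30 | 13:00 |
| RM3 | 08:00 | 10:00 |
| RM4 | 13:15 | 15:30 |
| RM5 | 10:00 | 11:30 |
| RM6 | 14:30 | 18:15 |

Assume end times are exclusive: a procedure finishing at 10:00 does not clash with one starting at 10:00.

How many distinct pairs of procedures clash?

Sorted by start: RM1, RM3, RM2, RM5, RM4, RM6.
RM3 starts before RM1 ends → RM1 and RM3 overlap.
RM2 starts before RM1 ends → RM1 and RM2 overlap.
RM5 starts before RM1 ends → RM1 and RM5 overlap.
RM4 starts after RM1 ends, so nothing later overlaps RM1 either.
RM2 starts before RM3 ends → RM3 and RM2 overlap.
RM5 starts exactly when RM3 ends (back-to-back, no overlap), so nothing later overlaps RM3 either.
RM5 starts before RM2 ends → RM2 and RM5 overlap.
RM4 starts after RM2 ends, so nothing later overlaps RM2 either.
RM4 starts after RM5 ends, so nothing later overlaps RM5 either.
RM6 starts before RM4 ends → RM4 and RM6 overlap.
Overlapping pairs: RM1 & RM2, RM1 & RM3, RM1 & RM5, RM2 & RM3, RM2 & RM5, RM4 & RM6 — 6 in total.

6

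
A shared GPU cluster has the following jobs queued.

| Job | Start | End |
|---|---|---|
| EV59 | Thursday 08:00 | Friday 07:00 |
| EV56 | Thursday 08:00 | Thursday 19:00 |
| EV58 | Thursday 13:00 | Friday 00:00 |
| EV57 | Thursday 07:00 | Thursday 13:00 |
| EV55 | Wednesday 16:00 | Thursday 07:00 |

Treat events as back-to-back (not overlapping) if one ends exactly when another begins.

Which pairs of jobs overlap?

EV56 & EV57, EV56 & EV58, EV56 & EV59, EV57 & EV59, EV58 & EV59

Two intervals overlap when each starts before the other ends.
Sorted by start: EV55, EV57, EV56, EV59, EV58.
EV57 starts exactly when EV55 ends (back-to-back, no overlap), so EV55 has no further overlaps.
EV56 starts before EV57 ends → EV57 and EV56 overlap.
EV59 starts before EV57 ends → EV57 and EV59 overlap.
EV58 starts exactly when EV57 ends (back-to-back, no overlap).
EV59 starts before EV56 ends → EV56 and EV59 overlap.
EV58 starts before EV56 ends → EV56 and EV58 overlap.
EV58 starts before EV59 ends → EV59 and EV58 overlap.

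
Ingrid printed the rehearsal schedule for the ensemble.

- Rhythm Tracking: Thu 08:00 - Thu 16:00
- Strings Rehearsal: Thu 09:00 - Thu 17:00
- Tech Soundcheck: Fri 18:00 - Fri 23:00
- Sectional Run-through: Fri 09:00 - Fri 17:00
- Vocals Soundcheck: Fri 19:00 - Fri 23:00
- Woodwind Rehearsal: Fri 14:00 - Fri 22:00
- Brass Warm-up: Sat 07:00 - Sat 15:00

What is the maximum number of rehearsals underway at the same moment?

3

Sweep the timeline, counting +1 at each start and −1 at each end (ends before starts at a tie):
Thu 08:00 start Rhythm Tracking → 1
Thu 09:00 start Strings Rehearsal → 2
Thu 16:00 end Rhythm Tracking → 1
Thu 17:00 end Strings Rehearsal → 0
Fri 09:00 start Sectional Run-through → 1
Fri 14:00 start Woodwind Rehearsal → 2
Fri 17:00 end Sectional Run-through → 1
Fri 18:00 start Tech Soundcheck → 2
Fri 19:00 start Vocals Soundcheck → 3
Fri 22:00 end Woodwind Rehearsal → 2
Fri 23:00 end Tech Soundcheck → 1
Fri 23:00 end Vocals Soundcheck → 0
Sat 07:00 start Brass Warm-up → 1
Sat 15:00 end Brass Warm-up → 0
Peak is 3, at Fri 19:00 (Tech Soundcheck, Vocals Soundcheck, Woodwind Rehearsal).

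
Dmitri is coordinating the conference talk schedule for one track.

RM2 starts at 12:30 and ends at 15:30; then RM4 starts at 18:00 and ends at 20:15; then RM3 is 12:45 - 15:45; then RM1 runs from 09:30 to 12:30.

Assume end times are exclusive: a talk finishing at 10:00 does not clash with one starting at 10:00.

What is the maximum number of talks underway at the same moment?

Sort all start/end points and keep a running count:
09:30 start RM1 → 1
12:30 end RM1 → 0
12:30 start RM2 → 1
12:45 start RM3 → 2
15:30 end RM2 → 1
15:45 end RM3 → 0
18:00 start RM4 → 1
20:15 end RM4 → 0
Peak is 2, at 12:45 (RM2, RM3).

2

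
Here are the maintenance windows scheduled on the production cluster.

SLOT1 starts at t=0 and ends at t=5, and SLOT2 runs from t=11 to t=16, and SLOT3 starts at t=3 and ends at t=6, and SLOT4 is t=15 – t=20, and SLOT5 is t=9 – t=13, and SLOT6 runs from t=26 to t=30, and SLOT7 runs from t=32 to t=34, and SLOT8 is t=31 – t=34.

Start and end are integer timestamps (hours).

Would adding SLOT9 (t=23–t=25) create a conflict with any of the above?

SLOT1: ends t=5 at or before SLOT9 starts t=23 → clear.
SLOT3: ends t=6 at or before SLOT9 starts t=23 → clear.
SLOT5: ends t=13 at or before SLOT9 starts t=23 → clear.
SLOT2: ends t=16 at or before SLOT9 starts t=23 → clear.
SLOT4: ends t=20 at or before SLOT9 starts t=23 → clear.
SLOT6: starts t=26 at or after SLOT9 ends t=25 → clear.
SLOT8: starts t=31 at or after SLOT9 ends t=25 → clear.
SLOT7: starts t=32 at or after SLOT9 ends t=25 → clear.

No — it doesn't clash with anything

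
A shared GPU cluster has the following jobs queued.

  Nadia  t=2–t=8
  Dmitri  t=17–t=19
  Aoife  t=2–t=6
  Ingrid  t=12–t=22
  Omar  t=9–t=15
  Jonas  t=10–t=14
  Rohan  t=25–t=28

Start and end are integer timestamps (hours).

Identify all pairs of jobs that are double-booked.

Sorted by start: Nadia, Aoife, Omar, Jonas, Ingrid, Dmitri, Rohan.
Aoife starts before Nadia ends → Nadia and Aoife overlap.
Omar starts after Nadia ends; Nadia is clear from here.
Omar starts after Aoife ends; Aoife is clear from here.
Jonas starts before Omar ends → Omar and Jonas overlap.
Ingrid starts before Omar ends → Omar and Ingrid overlap.
Dmitri starts after Omar ends; Omar is clear from here.
Ingrid starts before Jonas ends → Jonas and Ingrid overlap.
Dmitri starts after Jonas ends; Jonas is clear from here.
Dmitri starts before Ingrid ends → Ingrid and Dmitri overlap.
Rohan starts after Ingrid ends.
Rohan starts after Dmitri ends.

Aoife & Nadia, Dmitri & Ingrid, Ingrid & Jonas, Ingrid & Omar, Jonas & Omar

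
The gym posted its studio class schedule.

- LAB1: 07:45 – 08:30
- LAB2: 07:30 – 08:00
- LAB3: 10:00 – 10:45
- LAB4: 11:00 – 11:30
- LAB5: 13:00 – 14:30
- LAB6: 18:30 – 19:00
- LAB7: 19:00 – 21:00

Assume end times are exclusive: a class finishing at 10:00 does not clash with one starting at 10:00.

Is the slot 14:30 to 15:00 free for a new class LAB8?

Yes — the slot is free

LAB2: ends 08:00 at or before LAB8 starts 14:30 → clear.
LAB1: ends 08:30 at or before LAB8 starts 14:30 → clear.
LAB3: ends 10:45 at or before LAB8 starts 14:30 → clear.
LAB4: ends 11:30 at or before LAB8 starts 14:30 → clear.
LAB5: ends 14:30 at or before LAB8 starts 14:30 → clear.
LAB6: starts 18:30 at or after LAB8 ends 15:00 → clear.
LAB7: starts 19:00 at or after LAB8 ends 15:00 → clear.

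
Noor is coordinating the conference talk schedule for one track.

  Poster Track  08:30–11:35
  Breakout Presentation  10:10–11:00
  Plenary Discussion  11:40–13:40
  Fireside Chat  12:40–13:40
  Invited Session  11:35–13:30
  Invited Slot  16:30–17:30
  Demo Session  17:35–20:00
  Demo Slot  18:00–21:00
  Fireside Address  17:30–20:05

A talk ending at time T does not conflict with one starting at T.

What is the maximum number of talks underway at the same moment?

3

Walk through starts and ends in time order (an end at T is processed before a start at T):
08:30 start Poster Track → 1
10:10 start Breakout Presentation → 2
11:00 end Breakout Presentation → 1
11:35 end Poster Track → 0
11:35 start Invited Session → 1
11:40 start Plenary Discussion → 2
12:40 start Fireside Chat → 3
13:30 end Invited Session → 2
13:40 end Fireside Chat → 1
13:40 end Plenary Discussion → 0
16:30 start Invited Slot → 1
17:30 end Invited Slot → 0
17:30 start Fireside Address → 1
17:35 start Demo Session → 2
18:00 start Demo Slot → 3
20:00 end Demo Session → 2
20:05 end Fireside Address → 1
21:00 end Demo Slot → 0
Peak is 3, at 12:40 (Fireside Chat, Invited Session, Plenary Discussion).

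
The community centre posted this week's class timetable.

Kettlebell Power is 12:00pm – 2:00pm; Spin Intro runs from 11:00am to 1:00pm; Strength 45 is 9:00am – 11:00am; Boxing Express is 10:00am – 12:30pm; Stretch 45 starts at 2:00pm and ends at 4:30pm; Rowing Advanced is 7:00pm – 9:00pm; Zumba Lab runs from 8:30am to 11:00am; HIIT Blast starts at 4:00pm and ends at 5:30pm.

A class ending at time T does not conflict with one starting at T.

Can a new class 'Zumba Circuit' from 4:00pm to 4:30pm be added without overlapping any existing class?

Zumba Lab: ends 11:00am at or before Zumba Circuit starts 4:00pm → clear.
Strength 45: ends 11:00am at or before Zumba Circuit starts 4:00pm → clear.
Boxing Express: ends 12:30pm at or before Zumba Circuit starts 4:00pm → clear.
Spin Intro: ends 1:00pm at or before Zumba Circuit starts 4:00pm → clear.
Kettlebell Power: ends 2:00pm at or before Zumba Circuit starts 4:00pm → clear.
Stretch 45: starts 2:00pm before Zumba Circuit ends 4:30pm, and ends 4:30pm after Zumba Circuit starts 4:00pm → overlap.
HIIT Blast: starts 4:00pm before Zumba Circuit ends 4:30pm, and ends 5:30pm after Zumba Circuit starts 4:00pm → overlap.
Rowing Advanced: starts 7:00pm at or after Zumba Circuit ends 4:30pm → clear.
Zumba Circuit overlaps Stretch 45, HIIT Blast.

No — it overlaps HIIT Blast, Stretch 45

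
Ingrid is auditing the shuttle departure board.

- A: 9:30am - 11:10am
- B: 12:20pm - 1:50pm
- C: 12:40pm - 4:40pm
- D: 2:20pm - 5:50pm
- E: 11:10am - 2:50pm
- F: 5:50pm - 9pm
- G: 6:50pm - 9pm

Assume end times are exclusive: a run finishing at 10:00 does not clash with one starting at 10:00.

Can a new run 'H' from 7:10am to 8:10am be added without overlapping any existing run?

A: starts 9:30am at or after H ends 8:10am → clear.
E: starts 11:10am at or after H ends 8:10am → clear.
B: starts 12:20pm at or after H ends 8:10am → clear.
C: starts 12:40pm at or after H ends 8:10am → clear.
D: starts 2:20pm at or after H ends 8:10am → clear.
F: starts 5:50pm at or after H ends 8:10am → clear.
G: starts 6:50pm at or after H ends 8:10am → clear.

Yes — the slot is free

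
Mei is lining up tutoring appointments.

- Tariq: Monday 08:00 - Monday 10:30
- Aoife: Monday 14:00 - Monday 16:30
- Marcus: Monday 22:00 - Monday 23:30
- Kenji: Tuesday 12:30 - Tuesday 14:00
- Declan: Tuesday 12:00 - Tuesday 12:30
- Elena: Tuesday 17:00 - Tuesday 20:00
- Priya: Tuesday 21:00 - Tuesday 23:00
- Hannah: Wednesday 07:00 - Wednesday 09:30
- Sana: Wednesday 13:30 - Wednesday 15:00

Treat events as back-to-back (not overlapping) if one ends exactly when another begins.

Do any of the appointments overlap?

No

Sorted by start: Tariq, Aoife, Marcus, Declan, Kenji, Elena, Priya, Hannah, Sana.
Aoife starts after Tariq ends, so Tariq has no further overlaps.
Marcus starts after Aoife ends, so Aoife has no further overlaps.
Declan starts after Marcus ends, so Marcus has no further overlaps.
Kenji starts exactly when Declan ends (back-to-back, no overlap), so Declan has no further overlaps.
Elena starts after Kenji ends, so Kenji has no further overlaps.
Priya starts after Elena ends, so Elena has no further overlaps.
Hannah starts after Priya ends, so Priya has no further overlaps.
Sana starts after Hannah ends.
Every pair is clear; the schedule has no overlaps.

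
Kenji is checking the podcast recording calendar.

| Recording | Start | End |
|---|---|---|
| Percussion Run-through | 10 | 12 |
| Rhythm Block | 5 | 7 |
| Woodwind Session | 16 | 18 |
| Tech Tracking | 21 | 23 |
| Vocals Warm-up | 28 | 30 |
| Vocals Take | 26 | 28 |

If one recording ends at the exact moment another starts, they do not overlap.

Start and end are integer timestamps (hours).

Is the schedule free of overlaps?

Yes

Sorted by start: Rhythm Block, Percussion Run-through, Woodwind Session, Tech Tracking, Vocals Take, Vocals Warm-up.
Percussion Run-through starts after Rhythm Block ends, so Rhythm Block has no further overlaps.
Woodwind Session starts after Percussion Run-through ends, so Percussion Run-through has no further overlaps.
Tech Tracking starts after Woodwind Session ends, so Woodwind Session has no further overlaps.
Vocals Take starts after Tech Tracking ends, so Tech Tracking has no further overlaps.
Vocals Warm-up starts exactly when Vocals Take ends (back-to-back, no overlap).
Every pair is clear; the schedule has no overlaps.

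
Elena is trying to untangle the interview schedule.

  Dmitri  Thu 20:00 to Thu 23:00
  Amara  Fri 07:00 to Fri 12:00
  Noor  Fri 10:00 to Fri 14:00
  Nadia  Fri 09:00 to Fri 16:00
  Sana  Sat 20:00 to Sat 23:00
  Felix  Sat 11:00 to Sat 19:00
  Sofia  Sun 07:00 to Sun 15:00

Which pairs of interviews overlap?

Amara & Nadia, Amara & Noor, Nadia & Noor

Sorted by start: Dmitri, Amara, Nadia, Noor, Felix, Sana, Sofia.
Amara starts after Dmitri ends — done with Dmitri.
Nadia starts before Amara ends → Amara and Nadia overlap.
Noor starts before Amara ends → Amara and Noor overlap.
Felix starts after Amara ends — done with Amara.
Noor starts before Nadia ends → Nadia and Noor overlap.
Felix starts after Nadia ends — done with Nadia.
Felix starts after Noor ends — done with Noor.
Sana starts after Felix ends — done with Felix.
Sofia starts after Sana ends.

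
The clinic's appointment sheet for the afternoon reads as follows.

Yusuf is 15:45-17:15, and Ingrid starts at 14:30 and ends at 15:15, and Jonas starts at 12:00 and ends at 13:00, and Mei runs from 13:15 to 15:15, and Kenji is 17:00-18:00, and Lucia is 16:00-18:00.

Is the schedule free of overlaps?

No

Check each pair: they overlap iff neither finishes before the other starts.
Sorted by start: Jonas, Mei, Ingrid, Yusuf, Lucia, Kenji.
Mei starts after Jonas ends — done with Jonas.
Ingrid starts before Mei ends → Mei and Ingrid overlap.
That's a conflict, so the schedule is not conflict-free.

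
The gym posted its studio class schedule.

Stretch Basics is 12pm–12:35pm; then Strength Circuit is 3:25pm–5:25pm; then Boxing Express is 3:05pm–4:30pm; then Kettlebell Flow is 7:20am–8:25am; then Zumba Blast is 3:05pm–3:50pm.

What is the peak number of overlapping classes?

3

Sort all start/end points and keep a running count:
7:20am start Kettlebell Flow → 1
8:25am end Kettlebell Flow → 0
12pm start Stretch Basics → 1
12:35pm end Stretch Basics → 0
3:05pm start Boxing Express → 1
3:05pm start Zumba Blast → 2
3:25pm start Strength Circuit → 3
3:50pm end Zumba Blast → 2
4:30pm end Boxing Express → 1
5:25pm end Strength Circuit → 0
Peak is 3, at 3:25pm (Boxing Express, Strength Circuit, Zumba Blast).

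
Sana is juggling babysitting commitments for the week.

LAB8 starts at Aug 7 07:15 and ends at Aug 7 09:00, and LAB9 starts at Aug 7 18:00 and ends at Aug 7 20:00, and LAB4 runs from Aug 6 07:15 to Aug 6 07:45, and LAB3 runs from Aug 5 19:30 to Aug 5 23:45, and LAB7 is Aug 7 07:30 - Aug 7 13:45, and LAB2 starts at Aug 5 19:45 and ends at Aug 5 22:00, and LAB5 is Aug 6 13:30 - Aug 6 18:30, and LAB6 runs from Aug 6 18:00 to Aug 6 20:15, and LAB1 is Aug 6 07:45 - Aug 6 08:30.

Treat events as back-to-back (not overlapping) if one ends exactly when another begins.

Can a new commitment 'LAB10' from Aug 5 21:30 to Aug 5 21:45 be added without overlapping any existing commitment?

No — it overlaps LAB2, LAB3

LAB3: starts Aug 5 19:30 before LAB10 ends Aug 5 21:45, and ends Aug 5 23:45 after LAB10 starts Aug 5 21:30 → overlap.
LAB2: starts Aug 5 19:45 before LAB10 ends Aug 5 21:45, and ends Aug 5 22:00 after LAB10 starts Aug 5 21:30 → overlap.
LAB4: starts Aug 6 07:15 at or after LAB10 ends Aug 5 21:45 → clear.
LAB1: starts Aug 6 07:45 at or after LAB10 ends Aug 5 21:45 → clear.
LAB5: starts Aug 6 13:30 at or after LAB10 ends Aug 5 21:45 → clear.
LAB6: starts Aug 6 18:00 at or after LAB10 ends Aug 5 21:45 → clear.
LAB8: starts Aug 7 07:15 at or after LAB10 ends Aug 5 21:45 → clear.
LAB7: starts Aug 7 07:30 at or after LAB10 ends Aug 5 21:45 → clear.
LAB9: starts Aug 7 18:00 at or after LAB10 ends Aug 5 21:45 → clear.
LAB10 overlaps LAB2, LAB3.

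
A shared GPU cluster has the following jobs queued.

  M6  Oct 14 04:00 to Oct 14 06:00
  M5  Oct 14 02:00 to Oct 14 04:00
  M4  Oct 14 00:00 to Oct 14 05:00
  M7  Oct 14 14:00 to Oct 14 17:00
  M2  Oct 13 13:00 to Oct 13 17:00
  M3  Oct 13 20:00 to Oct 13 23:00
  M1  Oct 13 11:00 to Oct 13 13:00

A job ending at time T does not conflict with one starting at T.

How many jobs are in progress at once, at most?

2

Sweep the timeline, counting +1 at each start and −1 at each end (ends before starts at a tie):
Oct 13 11:00 start M1 → 1
Oct 13 13:00 end M1 → 0
Oct 13 13:00 start M2 → 1
Oct 13 17:00 end M2 → 0
Oct 13 20:00 start M3 → 1
Oct 13 23:00 end M3 → 0
Oct 14 00:00 start M4 → 1
Oct 14 02:00 start M5 → 2
Oct 14 04:00 end M5 → 1
Oct 14 04:00 start M6 → 2
Oct 14 05:00 end M4 → 1
Oct 14 06:00 end M6 → 0
Oct 14 14:00 start M7 → 1
Oct 14 17:00 end M7 → 0
Peak is 2, at Oct 14 02:00 (M4, M5).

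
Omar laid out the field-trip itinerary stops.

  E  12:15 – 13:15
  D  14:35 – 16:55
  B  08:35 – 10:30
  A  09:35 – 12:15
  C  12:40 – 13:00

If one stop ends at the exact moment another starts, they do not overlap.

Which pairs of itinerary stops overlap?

Sorted by start: B, A, E, C, D.
A starts before B ends → B and A overlap.
E starts after B ends — done with B.
E starts exactly when A ends (back-to-back, no overlap) — done with A.
C starts before E ends → E and C overlap.
D starts after E ends.
D starts after C ends.

A & B, C & E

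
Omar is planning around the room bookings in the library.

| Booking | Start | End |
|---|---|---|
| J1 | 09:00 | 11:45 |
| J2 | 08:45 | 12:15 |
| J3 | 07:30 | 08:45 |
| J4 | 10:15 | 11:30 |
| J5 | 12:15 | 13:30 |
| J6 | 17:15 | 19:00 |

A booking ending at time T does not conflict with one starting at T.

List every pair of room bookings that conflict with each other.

J1 & J2, J1 & J4, J2 & J4

Sorted by start: J3, J2, J1, J4, J5, J6.
J2 starts exactly when J3 ends (back-to-back, no overlap) — done with J3.
J1 starts before J2 ends → J2 and J1 overlap.
J4 starts before J2 ends → J2 and J4 overlap.
J5 starts exactly when J2 ends (back-to-back, no overlap) — done with J2.
J4 starts before J1 ends → J1 and J4 overlap.
J5 starts after J1 ends — done with J1.
J5 starts after J4 ends — done with J4.
J6 starts after J5 ends.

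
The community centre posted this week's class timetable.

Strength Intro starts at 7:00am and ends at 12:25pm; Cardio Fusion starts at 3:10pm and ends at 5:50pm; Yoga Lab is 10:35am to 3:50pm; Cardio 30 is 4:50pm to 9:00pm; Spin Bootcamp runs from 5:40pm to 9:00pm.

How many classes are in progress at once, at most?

3

Sort all start/end points and keep a running count:
7:00am start Strength Intro → 1
10:35am start Yoga Lab → 2
12:25pm end Strength Intro → 1
3:10pm start Cardio Fusion → 2
3:50pm end Yoga Lab → 1
4:50pm start Cardio 30 → 2
5:40pm start Spin Bootcamp → 3
5:50pm end Cardio Fusion → 2
9:00pm end Cardio 30 → 1
9:00pm end Spin Bootcamp → 0
Peak is 3, at 5:40pm (Cardio 30, Cardio Fusion, Spin Bootcamp).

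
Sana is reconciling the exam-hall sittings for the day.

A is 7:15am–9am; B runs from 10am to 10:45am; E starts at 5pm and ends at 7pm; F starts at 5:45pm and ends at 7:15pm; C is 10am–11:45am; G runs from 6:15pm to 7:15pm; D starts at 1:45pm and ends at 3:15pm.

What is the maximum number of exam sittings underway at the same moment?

3

Walk through starts and ends in time order (an end at T is processed before a start at T):
7:15am start A → 1
9am end A → 0
10am start B → 1
10am start C → 2
10:45am end B → 1
11:45am end C → 0
1:45pm start D → 1
3:15pm end D → 0
5pm start E → 1
5:45pm start F → 2
6:15pm start G → 3
7pm end E → 2
7:15pm end F → 1
7:15pm end G → 0
Peak is 3, at 6:15pm (E, F, G).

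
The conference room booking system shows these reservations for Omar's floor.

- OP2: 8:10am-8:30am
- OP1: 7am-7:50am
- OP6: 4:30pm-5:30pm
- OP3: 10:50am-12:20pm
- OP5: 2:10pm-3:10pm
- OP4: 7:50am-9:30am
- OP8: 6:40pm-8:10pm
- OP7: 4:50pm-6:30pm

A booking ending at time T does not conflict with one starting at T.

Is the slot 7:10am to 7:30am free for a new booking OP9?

No — it overlaps OP1

OP1: starts 7am before OP9 ends 7:30am, and ends 7:50am after OP9 starts 7:10am → overlap.
OP4: starts 7:50am at or after OP9 ends 7:30am → clear.
OP2: starts 8:10am at or after OP9 ends 7:30am → clear.
OP3: starts 10:50am at or after OP9 ends 7:30am → clear.
OP5: starts 2:10pm at or after OP9 ends 7:30am → clear.
OP6: starts 4:30pm at or after OP9 ends 7:30am → clear.
OP7: starts 4:50pm at or after OP9 ends 7:30am → clear.
OP8: starts 6:40pm at or after OP9 ends 7:30am → clear.
OP9 overlaps OP1.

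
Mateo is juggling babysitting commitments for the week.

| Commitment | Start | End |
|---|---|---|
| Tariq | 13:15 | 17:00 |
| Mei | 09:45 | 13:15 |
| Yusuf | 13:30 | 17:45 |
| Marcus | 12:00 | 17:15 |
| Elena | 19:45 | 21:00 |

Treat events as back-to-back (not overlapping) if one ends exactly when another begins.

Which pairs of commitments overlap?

Sorted by start: Mei, Marcus, Tariq, Yusuf, Elena.
Marcus starts before Mei ends → Mei and Marcus overlap.
Tariq starts exactly when Mei ends (back-to-back, no overlap); Mei is clear from here.
Tariq starts before Marcus ends → Marcus and Tariq overlap.
Yusuf starts before Marcus ends → Marcus and Yusuf overlap.
Elena starts after Marcus ends.
Yusuf starts before Tariq ends → Tariq and Yusuf overlap.
Elena starts after Tariq ends.
Elena starts after Yusuf ends.

Marcus & Mei, Marcus & Tariq, Marcus & Yusuf, Tariq & Yusuf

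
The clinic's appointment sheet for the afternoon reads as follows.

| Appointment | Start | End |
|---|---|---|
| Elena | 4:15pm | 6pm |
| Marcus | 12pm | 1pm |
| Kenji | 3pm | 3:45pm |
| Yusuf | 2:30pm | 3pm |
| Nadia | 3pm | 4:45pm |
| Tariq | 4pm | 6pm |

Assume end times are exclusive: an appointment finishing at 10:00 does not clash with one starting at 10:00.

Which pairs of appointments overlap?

Elena & Nadia, Elena & Tariq, Kenji & Nadia, Nadia & Tariq

Sorted by start: Marcus, Yusuf, Nadia, Kenji, Tariq, Elena.
Yusuf starts after Marcus ends — done with Marcus.
Nadia starts exactly when Yusuf ends (back-to-back, no overlap) — done with Yusuf.
Kenji starts before Nadia ends → Nadia and Kenji overlap.
Tariq starts before Nadia ends → Nadia and Tariq overlap.
Elena starts before Nadia ends → Nadia and Elena overlap.
Tariq starts after Kenji ends — done with Kenji.
Elena starts before Tariq ends → Tariq and Elena overlap.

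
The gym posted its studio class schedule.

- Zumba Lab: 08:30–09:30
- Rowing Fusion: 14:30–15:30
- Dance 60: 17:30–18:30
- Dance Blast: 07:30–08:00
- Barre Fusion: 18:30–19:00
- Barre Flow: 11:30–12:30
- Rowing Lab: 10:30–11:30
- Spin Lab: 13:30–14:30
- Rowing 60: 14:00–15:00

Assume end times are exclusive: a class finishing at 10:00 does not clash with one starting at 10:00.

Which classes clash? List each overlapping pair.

Sorted by start: Dance Blast, Zumba Lab, Rowing Lab, Barre Flow, Spin Lab, Rowing 60, Rowing Fusion, Dance 60, Barre Fusion.
Zumba Lab starts after Dance Blast ends — done with Dance Blast.
Rowing Lab starts after Zumba Lab ends — done with Zumba Lab.
Barre Flow starts exactly when Rowing Lab ends (back-to-back, no overlap) — done with Rowing Lab.
Spin Lab starts after Barre Flow ends — done with Barre Flow.
Rowing 60 starts before Spin Lab ends → Spin Lab and Rowing 60 overlap.
Rowing Fusion starts exactly when Spin Lab ends (back-to-back, no overlap) — done with Spin Lab.
Rowing Fusion starts before Rowing 60 ends → Rowing 60 and Rowing Fusion overlap.
Dance 60 starts after Rowing 60 ends — done with Rowing 60.
Dance 60 starts after Rowing Fusion ends — done with Rowing Fusion.
Barre Fusion starts exactly when Dance 60 ends (back-to-back, no overlap).

Rowing 60 & Rowing Fusion, Rowing 60 & Spin Lab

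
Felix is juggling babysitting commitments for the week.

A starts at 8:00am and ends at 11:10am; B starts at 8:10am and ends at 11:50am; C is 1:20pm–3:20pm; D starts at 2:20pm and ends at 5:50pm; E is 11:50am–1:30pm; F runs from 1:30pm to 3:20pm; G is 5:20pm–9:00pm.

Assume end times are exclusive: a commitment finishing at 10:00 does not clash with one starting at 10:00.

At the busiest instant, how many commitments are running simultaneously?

3

Walk through starts and ends in time order (an end at T is processed before a start at T):
8:00am start A → 1
8:10am start B → 2
11:10am end A → 1
11:50am end B → 0
11:50am start E → 1
1:20pm start C → 2
1:30pm end E → 1
1:30pm start F → 2
2:20pm start D → 3
3:20pm end C → 2
3:20pm end F → 1
5:20pm start G → 2
5:50pm end D → 1
9:00pm end G → 0
Peak is 3, at 2:20pm (C, D, F).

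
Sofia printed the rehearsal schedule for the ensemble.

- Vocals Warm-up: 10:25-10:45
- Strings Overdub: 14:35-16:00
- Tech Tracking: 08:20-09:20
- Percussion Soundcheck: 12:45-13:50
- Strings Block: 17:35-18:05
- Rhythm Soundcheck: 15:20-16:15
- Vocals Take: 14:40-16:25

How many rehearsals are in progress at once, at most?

3

Sweep the timeline, counting +1 at each start and −1 at each end (ends before starts at a tie):
08:20 start Tech Tracking → 1
09:20 end Tech Tracking → 0
10:25 start Vocals Warm-up → 1
10:45 end Vocals Warm-up → 0
12:45 start Percussion Soundcheck → 1
13:50 end Percussion Soundcheck → 0
14:35 start Strings Overdub → 1
14:40 start Vocals Take → 2
15:20 start Rhythm Soundcheck → 3
16:00 end Strings Overdub → 2
16:15 end Rhythm Soundcheck → 1
16:25 end Vocals Take → 0
17:35 start Strings Block → 1
18:05 end Strings Block → 0
Peak is 3, at 15:20 (Rhythm Soundcheck, Strings Overdub, Vocals Take).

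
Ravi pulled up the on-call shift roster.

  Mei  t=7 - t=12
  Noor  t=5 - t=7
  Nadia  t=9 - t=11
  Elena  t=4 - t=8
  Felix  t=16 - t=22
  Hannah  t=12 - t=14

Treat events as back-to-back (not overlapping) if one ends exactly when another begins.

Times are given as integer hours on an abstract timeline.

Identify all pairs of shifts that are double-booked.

Sorted by start: Elena, Noor, Mei, Nadia, Hannah, Felix.
Noor starts before Elena ends → Elena and Noor overlap.
Mei starts before Elena ends → Elena and Mei overlap.
Nadia starts after Elena ends — done with Elena.
Mei starts exactly when Noor ends (back-to-back, no overlap) — done with Noor.
Nadia starts before Mei ends → Mei and Nadia overlap.
Hannah starts exactly when Mei ends (back-to-back, no overlap) — done with Mei.
Hannah starts after Nadia ends — done with Nadia.
Felix starts after Hannah ends.

Elena & Mei, Elena & Noor, Mei & Nadia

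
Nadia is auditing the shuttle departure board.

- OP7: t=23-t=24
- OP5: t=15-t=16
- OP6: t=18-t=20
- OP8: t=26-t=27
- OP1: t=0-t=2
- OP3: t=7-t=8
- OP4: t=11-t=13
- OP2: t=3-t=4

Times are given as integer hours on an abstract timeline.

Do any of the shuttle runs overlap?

Sorted by start: OP1, OP2, OP3, OP4, OP5, OP6, OP7, OP8.
OP2 starts after OP1 ends, so nothing later overlaps OP1 either.
OP3 starts after OP2 ends, so nothing later overlaps OP2 either.
OP4 starts after OP3 ends, so nothing later overlaps OP3 either.
OP5 starts after OP4 ends, so nothing later overlaps OP4 either.
OP6 starts after OP5 ends, so nothing later overlaps OP5 either.
OP7 starts after OP6 ends, so nothing later overlaps OP6 either.
OP8 starts after OP7 ends.
Every pair is clear; the schedule has no overlaps.

No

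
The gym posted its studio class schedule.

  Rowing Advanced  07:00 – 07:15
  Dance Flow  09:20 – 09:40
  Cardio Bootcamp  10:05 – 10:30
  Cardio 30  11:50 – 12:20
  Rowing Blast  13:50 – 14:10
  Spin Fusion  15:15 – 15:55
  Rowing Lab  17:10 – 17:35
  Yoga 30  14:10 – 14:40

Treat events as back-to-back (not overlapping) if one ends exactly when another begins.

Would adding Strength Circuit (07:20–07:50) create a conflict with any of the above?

No — it doesn't clash with anything

Rowing Advanced: ends 07:15 at or before Strength Circuit starts 07:20 → clear.
Dance Flow: starts 09:20 at or after Strength Circuit ends 07:50 → clear.
Cardio Bootcamp: starts 10:05 at or after Strength Circuit ends 07:50 → clear.
Cardio 30: starts 11:50 at or after Strength Circuit ends 07:50 → clear.
Rowing Blast: starts 13:50 at or after Strength Circuit ends 07:50 → clear.
Yoga 30: starts 14:10 at or after Strength Circuit ends 07:50 → clear.
Spin Fusion: starts 15:15 at or after Strength Circuit ends 07:50 → clear.
Rowing Lab: starts 17:10 at or after Strength Circuit ends 07:50 → clear.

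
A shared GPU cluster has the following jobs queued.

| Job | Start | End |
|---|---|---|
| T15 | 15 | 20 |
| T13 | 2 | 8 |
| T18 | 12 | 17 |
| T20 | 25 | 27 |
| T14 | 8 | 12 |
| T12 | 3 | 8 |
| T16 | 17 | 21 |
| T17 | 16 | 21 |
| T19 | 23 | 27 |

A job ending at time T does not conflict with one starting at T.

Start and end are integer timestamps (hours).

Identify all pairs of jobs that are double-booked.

Sorted by start: T13, T12, T14, T18, T15, T17, T16, T19, T20.
T12 starts before T13 ends → T13 and T12 overlap.
T14 starts exactly when T13 ends (back-to-back, no overlap) — done with T13.
T14 starts exactly when T12 ends (back-to-back, no overlap) — done with T12.
T18 starts exactly when T14 ends (back-to-back, no overlap) — done with T14.
T15 starts before T18 ends → T18 and T15 overlap.
T17 starts before T18 ends → T18 and T17 overlap.
T16 starts exactly when T18 ends (back-to-back, no overlap) — done with T18.
T17 starts before T15 ends → T15 and T17 overlap.
T16 starts before T15 ends → T15 and T16 overlap.
T19 starts after T15 ends — done with T15.
T16 starts before T17 ends → T17 and T16 overlap.
T19 starts after T17 ends — done with T17.
T19 starts after T16 ends — done with T16.
T20 starts before T19 ends → T19 and T20 overlap.

T12 & T13, T15 & T16, T15 & T17, T15 & T18, T16 & T17, T17 & T18, T19 & T20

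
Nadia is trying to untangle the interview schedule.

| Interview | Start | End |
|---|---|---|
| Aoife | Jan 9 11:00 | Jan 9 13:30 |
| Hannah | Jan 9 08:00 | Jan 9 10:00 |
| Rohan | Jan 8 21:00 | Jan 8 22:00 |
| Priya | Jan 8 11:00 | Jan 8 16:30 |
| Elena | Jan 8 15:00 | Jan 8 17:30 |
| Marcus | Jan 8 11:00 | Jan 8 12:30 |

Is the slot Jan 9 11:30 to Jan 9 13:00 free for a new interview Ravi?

No — it overlaps Aoife

Priya: ends Jan 8 16:30 at or before Ravi starts Jan 9 11:30 → clear.
Marcus: ends Jan 8 12:30 at or before Ravi starts Jan 9 11:30 → clear.
Elena: ends Jan 8 17:30 at or before Ravi starts Jan 9 11:30 → clear.
Rohan: ends Jan 8 22:00 at or before Ravi starts Jan 9 11:30 → clear.
Hannah: ends Jan 9 10:00 at or before Ravi starts Jan 9 11:30 → clear.
Aoife: starts Jan 9 11:00 before Ravi ends Jan 9 13:00, and ends Jan 9 13:30 after Ravi starts Jan 9 11:30 → overlap.
Ravi overlaps Aoife.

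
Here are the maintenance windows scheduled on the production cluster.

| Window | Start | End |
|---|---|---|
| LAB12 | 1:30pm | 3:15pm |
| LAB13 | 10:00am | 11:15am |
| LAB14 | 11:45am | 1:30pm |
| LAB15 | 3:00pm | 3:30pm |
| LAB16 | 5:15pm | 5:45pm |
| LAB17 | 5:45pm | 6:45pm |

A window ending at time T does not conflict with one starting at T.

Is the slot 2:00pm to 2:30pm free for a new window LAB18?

No — it overlaps LAB12

LAB13: ends 11:15am at or before LAB18 starts 2:00pm → clear.
LAB14: ends 1:30pm at or before LAB18 starts 2:00pm → clear.
LAB12: starts 1:30pm before LAB18 ends 2:30pm, and ends 3:15pm after LAB18 starts 2:00pm → overlap.
LAB15: starts 3:00pm at or after LAB18 ends 2:30pm → clear.
LAB16: starts 5:15pm at or after LAB18 ends 2:30pm → clear.
LAB17: starts 5:45pm at or after LAB18 ends 2:30pm → clear.
LAB18 overlaps LAB12.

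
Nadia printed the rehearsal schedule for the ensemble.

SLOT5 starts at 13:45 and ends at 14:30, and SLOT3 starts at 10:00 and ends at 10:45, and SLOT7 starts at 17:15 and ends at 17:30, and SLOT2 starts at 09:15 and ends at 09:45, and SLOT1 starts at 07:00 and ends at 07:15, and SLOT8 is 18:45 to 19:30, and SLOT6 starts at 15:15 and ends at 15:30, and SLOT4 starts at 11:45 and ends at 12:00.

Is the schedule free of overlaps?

Check each pair: they overlap iff neither finishes before the other starts.
Sorted by start: SLOT1, SLOT2, SLOT3, SLOT4, SLOT5, SLOT6, SLOT7, SLOT8.
SLOT2 starts after SLOT1 ends; SLOT1 is clear from here.
SLOT3 starts after SLOT2 ends; SLOT2 is clear from here.
SLOT4 starts after SLOT3 ends; SLOT3 is clear from here.
SLOT5 starts after SLOT4 ends; SLOT4 is clear from here.
SLOT6 starts after SLOT5 ends; SLOT5 is clear from here.
SLOT7 starts after SLOT6 ends; SLOT6 is clear from here.
SLOT8 starts after SLOT7 ends.
Every pair is clear; the schedule has no overlaps.

Yes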